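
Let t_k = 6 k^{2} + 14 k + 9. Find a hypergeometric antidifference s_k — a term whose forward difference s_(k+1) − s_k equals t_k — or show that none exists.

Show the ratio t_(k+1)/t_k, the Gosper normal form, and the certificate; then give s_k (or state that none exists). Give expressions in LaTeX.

r(k) = (6*k**2 + 26*k + 29)/(6*k**2 + 14*k + 9) after simplifying.
Take A(k)=1, B(k)=1, C(k)=k**2 + 7*k/3 + 3/2.
Solve (1)·f(k+1) − (1)·f(k) = k**2 + 7*k/3 + 3/2.
d = 3 from the (0,0,2) case.
Solve for f: f(k) = k*(2*k**2 + 4*k + 3)/6 (degree 3 ≤ 3).
Get s_k = R·t_k = k*(2*k**2 + 4*k + 3) with R(k) = B(k−1)f(k)/C(k) = k*(2*k**2 + 4*k + 3)/(6*k**2 + 14*k + 9).
Verify: 6*k**2 + 14*k + 9 matches t_k.

s_k = k \left(2 k^{2} + 4 k + 3\right)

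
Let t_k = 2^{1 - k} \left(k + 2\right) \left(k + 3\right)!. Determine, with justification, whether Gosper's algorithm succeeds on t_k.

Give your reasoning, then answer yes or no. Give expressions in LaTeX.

Yes. s_k = 2^{2 - k} \left(k + 3\right)!.

Ratio r(k) = (k + 3)*(k + 4)/(2*(k + 2)).
Gosper form: A/B · C(k+1)/C(k) with A=k/2 + 2, B=1, C=k + 2.
Key eq: (k/2 + 2)·f(k+1) = (1)·f(k) + (k + 2).
d = 0 from the (1,0,1) case.
Solve for f: f(k) = 2 (degree 0 ≤ 0).
Certificate R = B(k−1)f/C = 2/(k + 2) gives s_k = 2**(2 - k)*factorial(k + 3).
Verify: 2**(1 - k)*(k + 2)*factorial(k + 3) matches t_k.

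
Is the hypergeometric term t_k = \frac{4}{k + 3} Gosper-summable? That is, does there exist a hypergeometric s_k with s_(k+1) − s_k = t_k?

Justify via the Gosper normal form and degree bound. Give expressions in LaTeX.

No — key equation has no polynomial f.

r(k) = (k + 3)/(k + 4) after simplifying.
A = k + 3, B = k + 4, C = 1.
f must satisfy (k + 3)·f(k+1) − (k + 3)·f(k) = 1.
Bound: deg f ≤ 0.
Write f(k) = c0. Then LHS − RHS = -1, requiring -1 = 0: contradictory. No certificate.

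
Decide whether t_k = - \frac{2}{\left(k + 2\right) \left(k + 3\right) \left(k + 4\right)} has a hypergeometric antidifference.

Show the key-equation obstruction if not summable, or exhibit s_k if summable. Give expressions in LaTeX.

r(k) = (k + 2)/(k + 5) after simplifying.
So A=k + 2 and B=k + 5, with C=1.
Key eq: (k + 2)·f(k+1) = (k + 4)·f(k) + (1).
d = 2 from the (1,1,0) case.
Match coefficients ⇒ f(k) = k*(k + 5)/12.
Certificate R = B(k−1)f/C = k*(k + 4)*(k + 5)/12 gives s_k = k*(-k - 5)/(6*(k + 2)*(k + 3)).
Check: Δs_k = -2/(k**3 + 9*k**2 + 26*k + 24). ✓

Yes. s_k = \frac{k \left(- k - 5\right)}{6 \left(k + 2\right) \left(k + 3\right)}.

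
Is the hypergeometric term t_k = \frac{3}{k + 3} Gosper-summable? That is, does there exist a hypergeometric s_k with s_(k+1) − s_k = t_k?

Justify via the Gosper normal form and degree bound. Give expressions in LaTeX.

r(k) = (k + 3)/(k + 4) after simplifying.
Factor: A=k + 3; B=k + 4; C=1.
f must satisfy (k + 3)·f(k+1) − (k + 3)·f(k) = 1.
Degrees (1,1,0) ⇒ d ≤ 0.
f = c0 ⇒ A·f(k+1) − B(k−1)·f(k) − C = -1. The system {-1 = 0} is inconsistent; no antidifference.

No. Not Gosper-summable.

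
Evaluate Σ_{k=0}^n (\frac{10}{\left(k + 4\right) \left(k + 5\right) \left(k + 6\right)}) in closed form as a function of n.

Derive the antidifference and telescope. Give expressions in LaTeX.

S(n) = \frac{n^{2} + 11 n + 10}{4 \left(n^{2} + 11 n + 30\right)}

r(k) = (k + 4)/(k + 7) after simplifying.
Normal form (A,B,C) = (k + 4, k + 7, 1).
Key eq: (k + 4)·f(k+1) = (k + 6)·f(k) + (1).
Bound: deg f ≤ 2.
Coefficient equations give f(k) = k*(k + 9)/40.
R(k) = B(k−1)·f(k)/C(k) = k*(k + 6)*(k + 9)/40; s_k = R·t_k = k*(k + 9)/(4*(k + 4)*(k + 5)).
s_(k+1) − s_k = 10/(k**3 + 15*k**2 + 74*k + 120) = t_k.
s_(n+1) = (n**2 + 11*n + 10)/(4*(n**2 + 11*n + 30)) and s_(0) = 0, so S(n) = (n**2 + 11*n + 10)/(4*(n**2 + 11*n + 30)).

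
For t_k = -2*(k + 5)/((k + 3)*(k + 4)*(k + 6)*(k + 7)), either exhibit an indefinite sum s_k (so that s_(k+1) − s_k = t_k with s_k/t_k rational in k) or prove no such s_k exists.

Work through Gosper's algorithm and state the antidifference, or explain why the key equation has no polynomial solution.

s_k = k*(-k - 9)/(18*(k**2 + 9*k + 18))

Ratio r(k) = (k + 3)*(k + 6)**2/((k + 5)**2*(k + 8)).
Take A(k)=k + 3, B(k)=k + 8, C(k)=k**2 + 10*k + 25.
Solve (k + 3)·f(k+1) − (k + 7)·f(k) = k**2 + 10*k + 25.
From deg A=1, deg B=1, deg C=2: d=4.
Coefficient equations give f(k) = k*(k + 4)*(k + 5)*(k + 9)/36.
Certificate R = B(k−1)f/C = k*(k + 4)*(k + 7)*(k + 9)/(36*(k + 5)) gives s_k = k*(-k - 9)/(18*(k**2 + 9*k + 18)).
Verify: 2*(-k - 5)/(k**4 + 20*k**3 + 145*k**2 + 450*k + 504) matches t_k.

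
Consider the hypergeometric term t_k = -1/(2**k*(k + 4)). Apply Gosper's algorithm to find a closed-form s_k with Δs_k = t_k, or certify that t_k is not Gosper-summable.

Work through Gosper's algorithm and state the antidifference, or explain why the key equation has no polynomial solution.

r(k) = (k + 4)/(2*(k + 5)) after simplifying.
Gosper form: A/B · C(k+1)/C(k) with A=k/2 + 2, B=k + 5, C=1.
Key eq: (k/2 + 2)·f(k+1) = (k + 4)·f(k) + (1).
deg f ≤ -1 (via 1,1,0).
deg f ≤ -1 is impossible — no certificate.

none — t_k is not Gosper-summable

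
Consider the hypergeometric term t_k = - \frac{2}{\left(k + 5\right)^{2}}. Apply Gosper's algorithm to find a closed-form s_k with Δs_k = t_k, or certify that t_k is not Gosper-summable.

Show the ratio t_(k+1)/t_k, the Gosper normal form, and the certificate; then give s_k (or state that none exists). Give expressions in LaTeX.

not Gosper-summable; s_k does not exist

Ratio r(k) = (k + 5)**2/(k + 6)**2.
Gosper form: A/B · C(k+1)/C(k) with A=k**2 + 10*k + 25, B=k**2 + 12*k + 36, C=1.
Key eq: (k**2 + 10*k + 25)·f(k+1) = (k**2 + 10*k + 25)·f(k) + (1).
From deg A=2, deg B=2, deg C=0: d=0.
Put f(k) = c0: A·f(k+1) − B(k−1)·f(k) − C = -1; need -1 = 0 — inconsistent ⇒ no f, not summable.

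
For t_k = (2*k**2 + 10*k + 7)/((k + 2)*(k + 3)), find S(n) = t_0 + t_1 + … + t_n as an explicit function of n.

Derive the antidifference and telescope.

S(n) = (4*n**2 + 11*n + 7)/(2*(n + 3))

Compute t_(k+1)/t_k: get (k + 2)*(10*k + 2*(k + 1)**2 + 17)/((k + 4)*(2*k**2 + 10*k + 7)).
A = k + 2, B = k + 4, C = k**2 + 5*k + 7/2.
Need (k + 2)·f(k+1) − (k + 3)·f(k) = k**2 + 5*k + 7/2.
d = 2 from the (1,1,2) case.
A polynomial solution: f(k) = k*(4*k + 3)/4.
R(k) = B(k−1)·f(k)/C(k) = k*(k + 3)*(4*k + 3)/(2*(2*k**2 + 10*k + 7)); s_k = R·t_k = k*(4*k + 3)/(2*(k + 2)).
Verify: (2*k**2 + 10*k + 7)/(k**2 + 5*k + 6) matches t_k.
s_(n+1) = (4*n**2 + 11*n + 7)/(2*(n + 3)) and s_(0) = 0, so S(n) = (4*n**2 + 11*n + 7)/(2*(n + 3)).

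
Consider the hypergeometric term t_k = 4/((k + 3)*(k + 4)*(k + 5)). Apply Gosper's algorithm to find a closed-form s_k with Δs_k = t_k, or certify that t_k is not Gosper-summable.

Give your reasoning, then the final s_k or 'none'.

s_k = k*(k + 7)/(6*(k + 3)*(k + 4))

Step 1: r(k) = (k + 3)/(k + 6).
Gosper form: A/B · C(k+1)/C(k) with A=k + 3, B=k + 6, C=1.
Key eq: (k + 3)·f(k+1) = (k + 5)·f(k) + (1).
Degrees (1,1,0) ⇒ d ≤ 2.
Solve for f: f(k) = k*(k + 7)/24 (degree 2 ≤ 2).
Then R = B(k−1)f/C = k*(k + 5)*(k + 7)/24, so s_k = R(k)·t_k = k*(k + 7)/(6*(k + 3)*(k + 4)).
Verify: 4/(k**3 + 12*k**2 + 47*k + 60) matches t_k.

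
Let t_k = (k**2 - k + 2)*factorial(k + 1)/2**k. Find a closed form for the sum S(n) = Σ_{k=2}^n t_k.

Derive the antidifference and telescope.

Step 1: r(k) = (k + 2)*(-k + (k + 1)**2 + 1)/(2*(k**2 - k + 2)).
Normal form (A,B,C) = (k/2 + 1, 1, k**2 - k + 2).
Set up (k/2 + 1)·f(k+1) − (1)·f(k) − (k**2 - k + 2) = 0.
Bound: deg f ≤ 1.
Coefficient equations give f(k) = 2*(k - 2).
Certificate R = B(k−1)f/C = 2*(k - 2)/(k**2 - k + 2) gives s_k = 2**(1 - k)*(k - 2)*factorial(k + 1).
Check: Δs_k = (k**2 - k + 2)*factorial(k + 1)/2**k. ✓
Evaluate: s_(n+1) = (n - 1)*factorial(n + 2)/2**n; subtract s_(2) = 0 ⇒ S(n) = (n - 1)*factorial(n + 2)/2**n.

S(n) = (n - 1)*factorial(n + 2)/2**n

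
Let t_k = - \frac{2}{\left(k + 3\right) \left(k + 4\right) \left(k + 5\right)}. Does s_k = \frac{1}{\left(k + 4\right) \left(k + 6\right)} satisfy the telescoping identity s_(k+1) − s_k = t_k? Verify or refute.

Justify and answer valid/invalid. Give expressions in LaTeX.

s_(k+1) = 1/((k + 5)*(k + 7))
s_(k+1) − s_k = (-2*k - 11)/(k**4 + 22*k**3 + 179*k**2 + 638*k + 840)
(s_(k+1) − s_k) − t_k = 3*(3*k + 17)/(k**5 + 25*k**4 + 245*k**3 + 1175*k**2 + 2754*k + 2520)

Invalid: residual \frac{3 \left(3 k + 17\right)}{k^{5} + 25 k^{4} + 245 k^{3} + 1175 k^{2} + 2754 k + 2520} ≠ 0.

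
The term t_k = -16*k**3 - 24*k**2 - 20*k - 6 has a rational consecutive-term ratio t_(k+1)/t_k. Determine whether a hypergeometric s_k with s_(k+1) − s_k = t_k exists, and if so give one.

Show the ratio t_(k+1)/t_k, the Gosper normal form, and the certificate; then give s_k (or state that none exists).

Ratio r(k) = (8*k**3 + 36*k**2 + 58*k + 33)/(8*k**3 + 12*k**2 + 10*k + 3).
Factor: A=1; B=1; C=k**3 + 3*k**2/2 + 5*k/4 + 3/8.
Set up (1)·f(k+1) − (1)·f(k) − (k**3 + 3*k**2/2 + 5*k/4 + 3/8) = 0.
Bound: deg f ≤ 4.
Solving with deg f ≤ 4: f(k) = k**2*(2*k**2 + 1)/8.
Then R = B(k−1)f/C = k**2*(2*k**2 + 1)/((2*k + 1)*(4*k**2 + 4*k + 3)), so s_k = R(k)·t_k = k**2*(-4*k**2 - 2).
Check: Δs_k = -16*k**3 - 24*k**2 - 20*k - 6. ✓

s_k = k**2*(-4*k**2 - 2)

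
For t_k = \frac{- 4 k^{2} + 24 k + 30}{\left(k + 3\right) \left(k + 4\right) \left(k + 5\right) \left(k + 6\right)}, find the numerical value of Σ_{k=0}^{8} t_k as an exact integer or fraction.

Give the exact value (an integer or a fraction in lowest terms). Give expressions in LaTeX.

Σ = 31/140

r(k) = (k + 3)*(12*k - 2*(k + 1)**2 + 27)/((k + 7)*(-2*k**2 + 12*k + 15)) after simplifying.
Gosper form: A/B · C(k+1)/C(k) with A=k + 3, B=k + 7, C=k**2 - 6*k - 15/2.
Key eq: (k + 3)·f(k+1) = (k + 6)·f(k) + (k**2 - 6*k - 15/2).
deg f ≤ 3 (via 1,1,2).
Solving with deg f ≤ 3: f(k) = -k*(k**2 + 72*k + 77)/60.
Certificate R = B(k−1)f/C = -k*(k + 6)*(k**2 + 72*k + 77)/(30*(2*k**2 - 12*k - 15)) gives s_k = k*(k**2 + 72*k + 77)/(15*(k + 3)*(k + 4)*(k + 5)).
Δs = 2*(-2*k**2 + 12*k + 15)/(k**4 + 18*k**3 + 119*k**2 + 342*k + 360), as required.
Σ_(k=0)^(8) t_k = s_(9) − s_(0) = 31/140 − (0) = 31/140.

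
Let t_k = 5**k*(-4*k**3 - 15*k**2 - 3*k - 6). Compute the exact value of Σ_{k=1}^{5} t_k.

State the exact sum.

Σ = -3156240

The ratio is 5*(4*k**3 + 27*k**2 + 45*k + 28)/(4*k**3 + 15*k**2 + 3*k + 6).
Normal form (A,B,C) = (5, 1, k**3 + 15*k**2/4 + 3*k/4 + 3/2).
Need (5)·f(k+1) − (1)·f(k) = k**3 + 15*k**2/4 + 3*k/4 + 3/2.
Degrees (0,0,3) ⇒ d ≤ 3.
A polynomial solution: f(k) = (k**3 - 3*k + 4)/4.
R(k) = B(k−1)·f(k)/C(k) = (k**3 - 3*k + 4)/(4*k**3 + 15*k**2 + 3*k + 6); s_k = R·t_k = 5**k*(-k**3 + 3*k - 4).
Δs = 5**k*(k**3 + 12*k - 5*(k + 1)**3 - 1), as required.
Σ_(k=1)^(5) t_k = s_(6) − s_(1) = -3156250 − (-10) = -3156240.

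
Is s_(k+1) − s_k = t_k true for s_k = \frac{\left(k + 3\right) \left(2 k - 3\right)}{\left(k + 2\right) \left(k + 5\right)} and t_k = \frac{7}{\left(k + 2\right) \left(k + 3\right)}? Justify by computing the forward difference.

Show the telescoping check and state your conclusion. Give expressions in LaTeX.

s_(k+1) = (k + 4)*(2*k - 1)/((k + 3)*(k + 6))
s_(k+1) − s_k = (11*k**2 + 69*k + 122)/(k**4 + 16*k**3 + 91*k**2 + 216*k + 180)
(s_(k+1) − s_k) − t_k = 4*(k**2 - 2*k - 22)/(k**4 + 16*k**3 + 91*k**2 + 216*k + 180)

Invalid: residual \frac{4 \left(k^{2} - 2 k - 22\right)}{k^{4} + 16 k^{3} + 91 k^{2} + 216 k + 180} ≠ 0.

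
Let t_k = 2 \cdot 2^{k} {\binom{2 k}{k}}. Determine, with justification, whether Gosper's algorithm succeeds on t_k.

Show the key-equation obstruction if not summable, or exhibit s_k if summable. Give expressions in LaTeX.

No; the degree bound rules out any f.

The ratio is 4*(2*k + 1)/(k + 1).
A = 8*k + 4, B = k + 1, C = 1.
f must satisfy (8*k + 4)·f(k+1) − (k)·f(k) = 1.
From deg A=1, deg B=1, deg C=0: d=-1.
Negative degree bound (-1): no f exists, t_k not Gosper-summable.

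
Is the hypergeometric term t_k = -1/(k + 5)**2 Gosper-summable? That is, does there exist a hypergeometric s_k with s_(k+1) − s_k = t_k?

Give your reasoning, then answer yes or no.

The ratio is (k + 5)**2/(k + 6)**2.
A = k**2 + 10*k + 25, B = k**2 + 12*k + 36, C = 1.
Key eq: (k**2 + 10*k + 25)·f(k+1) = (k**2 + 10*k + 25)·f(k) + (1).
From deg A=2, deg B=2, deg C=0: d=0.
f = c0 ⇒ A·f(k+1) − B(k−1)·f(k) − C = -1. The system {-1 = 0} is inconsistent; no antidifference.

No — key equation has no polynomial f.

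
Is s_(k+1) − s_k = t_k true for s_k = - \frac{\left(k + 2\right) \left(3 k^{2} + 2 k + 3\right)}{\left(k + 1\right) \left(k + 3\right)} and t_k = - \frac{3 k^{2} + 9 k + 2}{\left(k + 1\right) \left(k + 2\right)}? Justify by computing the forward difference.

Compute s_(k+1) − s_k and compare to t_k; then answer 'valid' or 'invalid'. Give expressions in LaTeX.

Invalid: residual \frac{2 k \left(5 k + 11\right)}{k^{4} + 10 k^{3} + 35 k^{2} + 50 k + 24} ≠ 0.

s_(k+1) = -(k + 3)*(2*k + 3*(k + 1)**2 + 5)/((k + 2)*(k + 4))
s_(k+1) − s_k = (-3*k**4 - 30*k**3 - 91*k**2 - 100*k - 24)/(k**4 + 10*k**3 + 35*k**2 + 50*k + 24)
(s_(k+1) − s_k) − t_k = 2*k*(5*k + 11)/(k**4 + 10*k**3 + 35*k**2 + 50*k + 24)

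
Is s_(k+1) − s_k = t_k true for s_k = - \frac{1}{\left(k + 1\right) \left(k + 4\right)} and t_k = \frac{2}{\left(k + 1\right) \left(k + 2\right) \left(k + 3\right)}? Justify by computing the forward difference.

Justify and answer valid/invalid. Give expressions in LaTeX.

Invalid: residual \frac{2 \left(- 3 k - 11\right)}{k^{5} + 15 k^{4} + 85 k^{3} + 225 k^{2} + 274 k + 120} ≠ 0.

s_(k+1) = -1/((k + 2)*(k + 5))
s_(k+1) − s_k = 2*(k + 3)/(k**4 + 12*k**3 + 49*k**2 + 78*k + 40)
(s_(k+1) − s_k) − t_k = 2*(-3*k - 11)/(k**5 + 15*k**4 + 85*k**3 + 225*k**2 + 274*k + 120)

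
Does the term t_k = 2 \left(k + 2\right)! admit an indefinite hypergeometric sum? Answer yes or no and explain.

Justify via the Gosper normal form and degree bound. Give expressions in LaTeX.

No — key equation has no polynomial f.

t_(k+1)/t_k = k + 3.
A = k + 3, B = 1, C = 1.
Solve (k + 3)·f(k+1) − (1)·f(k) = 1.
Bound: deg f ≤ -1.
d = -1 < 0 ⇒ no nonzero polynomial f; not summable.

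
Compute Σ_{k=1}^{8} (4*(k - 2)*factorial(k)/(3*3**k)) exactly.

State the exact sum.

The ratio is (k**2 - 1)/(3*(k - 2)).
So A=k/3 + 1/3 and B=1, with C=k - 2.
Need (k/3 + 1/3)·f(k+1) − (1)·f(k) = k - 2.
From deg A=1, deg B=0, deg C=1: d=0.
A polynomial solution: f(k) = 3.
Certificate R = B(k−1)f/C = 3/(k - 2) gives s_k = 4*factorial(k)/3**k.
Verify: 4*(k - 2)*factorial(k)/(3*3**k) matches t_k.
Σ_(k=1)^(8) t_k = s_(9) − s_(1) = 17920/243 − (4/3) = 17596/243.

Σ = 17596/243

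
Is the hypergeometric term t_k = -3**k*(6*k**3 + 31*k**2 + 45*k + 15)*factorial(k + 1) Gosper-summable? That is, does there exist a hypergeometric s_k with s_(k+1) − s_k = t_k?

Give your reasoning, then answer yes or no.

t_(k+1)/t_k = 3*(6*k**4 + 61*k**3 + 223*k**2 + 347*k + 194)/(6*k**3 + 31*k**2 + 45*k + 15).
A = 3*k + 6, B = 1, C = k**3 + 31*k**2/6 + 15*k/2 + 5/2.
Set up (3*k + 6)·f(k+1) − (1)·f(k) − (k**3 + 31*k**2/6 + 15*k/2 + 5/2) = 0.
From deg A=1, deg B=0, deg C=3: d=2.
Solving with deg f ≤ 2: f(k) = (2*k**2 + 3*k - 3)/6.
Get s_k = R·t_k = -3**k*(2*k**2 + 3*k - 3)*factorial(k + 1) with R(k) = B(k−1)f(k)/C(k) = (2*k**2 + 3*k - 3)/(6*k**3 + 31*k**2 + 45*k + 15).
Δs = -3**k*(6*k**3 + 31*k**2 + 45*k + 15)*factorial(k + 1), as required.

Yes. s_k = -3**k*(2*k**2 + 3*k - 3)*factorial(k + 1).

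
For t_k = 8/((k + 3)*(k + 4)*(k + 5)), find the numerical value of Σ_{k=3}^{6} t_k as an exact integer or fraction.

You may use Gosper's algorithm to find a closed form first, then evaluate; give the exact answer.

The ratio is (k + 3)/(k + 6).
Gosper form: A/B · C(k+1)/C(k) with A=k + 3, B=k + 6, C=1.
f must satisfy (k + 3)·f(k+1) − (k + 5)·f(k) = 1.
d = 2 from the (1,1,0) case.
Solve for f: f(k) = k*(k + 7)/24 (degree 2 ≤ 2).
So s_k = (B(k−1)f/C)·t_k = (k*(k + 5)*(k + 7)/24)·t_k = k*(k + 7)/(3*(k + 3)*(k + 4)).
s_(k+1) − s_k = 8/(k**3 + 12*k**2 + 47*k + 60) = t_k.
Evaluate s at k=7 and k=3: 49/165 and 5/21; difference 68/1155.

Σ = 68/1155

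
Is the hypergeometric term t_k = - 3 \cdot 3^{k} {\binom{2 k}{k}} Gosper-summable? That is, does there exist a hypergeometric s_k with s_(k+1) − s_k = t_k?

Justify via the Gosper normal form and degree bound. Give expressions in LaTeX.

No; the degree bound rules out any f.

The ratio is 6*(2*k + 1)/(k + 1).
A = 12*k + 6, B = k + 1, C = 1.
Solve (12*k + 6)·f(k+1) − (k)·f(k) = 1.
deg f ≤ -1 (via 1,1,0).
deg f ≤ -1 is impossible — no certificate.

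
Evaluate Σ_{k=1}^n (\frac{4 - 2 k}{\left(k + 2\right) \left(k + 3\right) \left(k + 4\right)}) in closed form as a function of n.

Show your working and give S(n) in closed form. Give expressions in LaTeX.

S(n) = \frac{n \left(5 - n\right)}{6 \left(n^{2} + 7 n + 12\right)}

Ratio r(k) = (k - 1)*(k + 2)/((k - 2)*(k + 5)).
Normal form (A,B,C) = (k + 2, k + 5, k - 2).
Solve (k + 2)·f(k+1) − (k + 4)·f(k) = k - 2.
Bound: deg f ≤ 2.
Match coefficients ⇒ f(k) = -k.
R(k) = B(k−1)·f(k)/C(k) = -k*(k + 4)/(k - 2); s_k = R·t_k = 2*k/((k + 2)*(k + 3)).
Check: Δs_k = 2*(2 - k)/(k**3 + 9*k**2 + 26*k + 24). ✓
Telescope: S(n) = s_(n+1) − s_(1) = 2*(n + 1)/(n**2 + 7*n + 12) − (1/6) = n*(5 - n)/(6*(n**2 + 7*n + 12)).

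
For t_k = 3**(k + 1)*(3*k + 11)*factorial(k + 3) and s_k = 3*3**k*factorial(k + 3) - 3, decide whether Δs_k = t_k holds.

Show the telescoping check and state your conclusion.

valid (s_(k+1) − s_k reduces to t_k)

s_(k+1) = 3*3**(k + 1)*factorial(k + 4) - 3
s_(k+1) − s_k = 3**(k + 1)*(3*k + 11)*factorial(k + 3)
(s_(k+1) − s_k) − t_k = 0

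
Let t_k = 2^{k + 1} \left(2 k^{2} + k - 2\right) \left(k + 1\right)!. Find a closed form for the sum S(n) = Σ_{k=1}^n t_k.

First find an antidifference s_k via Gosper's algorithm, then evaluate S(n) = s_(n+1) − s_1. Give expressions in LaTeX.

S(n) = 4 \cdot 2^{n} n \left(n + 2\right)! - 4 \cdot 2^{n} \left(n + 2\right)! + 8

Compute t_(k+1)/t_k: get 2*(k + 2)*(k + 2*(k + 1)**2 - 1)/(2*k**2 + k - 2).
A = 2*k + 4, B = 1, C = k**2 + k/2 - 1.
f must satisfy (2*k + 4)·f(k+1) − (1)·f(k) = k**2 + k/2 - 1.
Degrees (1,0,2) ⇒ d ≤ 1.
Solving with deg f ≤ 1: f(k) = (k - 2)/2.
So s_k = (B(k−1)f/C)·t_k = ((k - 2)/(2*k**2 + k - 2))·t_k = 2**(k + 1)*(k - 2)*factorial(k + 1).
s_(k+1) − s_k = 2**(k + 1)*(2*k**2 + k - 2)*factorial(k + 1) = t_k.
Evaluate: s_(n+1) = 2**(n + 2)*(n - 1)*factorial(n + 2); subtract s_(1) = -8 ⇒ S(n) = 4*2**n*n*factorial(n + 2) - 4*2**n*factorial(n + 2) + 8.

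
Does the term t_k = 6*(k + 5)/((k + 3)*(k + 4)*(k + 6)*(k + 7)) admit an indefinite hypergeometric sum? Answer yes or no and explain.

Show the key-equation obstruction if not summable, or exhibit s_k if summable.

Yes. s_k = k*(k + 9)/(6*(k**2 + 9*k + 18)).

t_(k+1)/t_k = (k + 3)*(k + 6)**2/((k + 5)**2*(k + 8)).
So A=k + 3 and B=k + 8, with C=k**2 + 10*k + 25.
f must satisfy (k + 3)·f(k+1) − (k + 7)·f(k) = k**2 + 10*k + 25.
d = 4 from the (1,1,2) case.
Match coefficients ⇒ f(k) = k*(k + 4)*(k + 5)*(k + 9)/36.
Get s_k = R·t_k = k*(k + 9)/(6*(k**2 + 9*k + 18)) with R(k) = B(k−1)f(k)/C(k) = k*(k + 4)*(k + 7)*(k + 9)/(36*(k + 5)).
Δs = 6*(k + 5)/(k**4 + 20*k**3 + 145*k**2 + 450*k + 504), as required.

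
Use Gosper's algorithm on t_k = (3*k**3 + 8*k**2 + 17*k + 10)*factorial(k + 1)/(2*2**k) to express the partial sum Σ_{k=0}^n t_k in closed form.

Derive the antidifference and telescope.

S(n) = 2**(-n - 1)*(n + 1)*(3*n + 5)*factorial(n + 2)

Step 1: r(k) = (3*k**4 + 23*k**3 + 76*k**2 + 122*k + 76)/(2*(3*k**3 + 8*k**2 + 17*k + 10)).
So A=k/2 + 1 and B=1, with C=k**3 + 8*k**2/3 + 17*k/3 + 10/3.
f must satisfy (k/2 + 1)·f(k+1) − (1)·f(k) = k**3 + 8*k**2/3 + 17*k/3 + 10/3.
From deg A=1, deg B=0, deg C=3: d=2.
Solve for f: f(k) = 2*k*(3*k + 2)/3 (degree 2 ≤ 2).
R(k) = B(k−1)·f(k)/C(k) = 2*k*(3*k + 2)/(3*k**3 + 8*k**2 + 17*k + 10); s_k = R·t_k = k*(3*k + 2)*factorial(k + 1)/2**k.
s_(k+1) − s_k = (3*k**3 + 8*k**2 + 17*k + 10)*factorial(k + 1)/(2*2**k) = t_k.
s_(n+1) = 2**(-n - 1)*(n + 1)*(3*n + 5)*factorial(n + 2) and s_(0) = 0, so S(n) = 2**(-n - 1)*(n + 1)*(3*n + 5)*factorial(n + 2).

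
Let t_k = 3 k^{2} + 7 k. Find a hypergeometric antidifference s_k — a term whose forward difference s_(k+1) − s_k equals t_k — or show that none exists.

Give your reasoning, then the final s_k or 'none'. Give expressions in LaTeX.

r(k) = (3*k**2 + 13*k + 10)/(k*(3*k + 7)) after simplifying.
Gosper form: A/B · C(k+1)/C(k) with A=1, B=1, C=k**2 + 7*k/3.
Need (1)·f(k+1) − (1)·f(k) = k**2 + 7*k/3.
deg f ≤ 3 (via 0,0,2).
Coefficient equations give f(k) = k*(k - 1)*(k + 3)/3.
R(k) = B(k−1)·f(k)/C(k) = (k - 1)*(k + 3)/(3*k + 7); s_k = R·t_k = k*(k**2 + 2*k - 3).
Check: Δs_k = k*(3*k + 7). ✓

s_k = k \left(k^{2} + 2 k - 3\right)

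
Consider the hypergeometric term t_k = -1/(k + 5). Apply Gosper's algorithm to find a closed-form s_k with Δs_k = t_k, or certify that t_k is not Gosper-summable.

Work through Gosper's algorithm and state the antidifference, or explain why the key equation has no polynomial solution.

not Gosper-summable; s_k does not exist

Ratio r(k) = (k + 5)/(k + 6).
So A=k + 5 and B=k + 6, with C=1.
Solve (k + 5)·f(k+1) − (k + 5)·f(k) = 1.
Bound: deg f ≤ 0.
f = c0 ⇒ A·f(k+1) − B(k−1)·f(k) − C = -1. The system {-1 = 0} is inconsistent; no antidifference.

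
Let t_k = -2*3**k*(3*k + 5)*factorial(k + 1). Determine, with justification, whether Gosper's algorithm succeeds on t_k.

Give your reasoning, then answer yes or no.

Step 1: r(k) = 3*(k + 2)*(3*k + 8)/(3*k + 5).
Normal form (A,B,C) = (3*k + 6, 1, k + 5/3).
Key eq: (3*k + 6)·f(k+1) = (1)·f(k) + (k + 5/3).
Bound: deg f ≤ 0.
Match coefficients ⇒ f(k) = 1/3.
Certificate R = B(k−1)f/C = 1/(3*k + 5) gives s_k = -2*3**k*factorial(k + 1).
s_(k+1) − s_k = -2*3**k*(3*k + 5)*factorial(k + 1) = t_k.

Yes. s_k = -2*3**k*factorial(k + 1).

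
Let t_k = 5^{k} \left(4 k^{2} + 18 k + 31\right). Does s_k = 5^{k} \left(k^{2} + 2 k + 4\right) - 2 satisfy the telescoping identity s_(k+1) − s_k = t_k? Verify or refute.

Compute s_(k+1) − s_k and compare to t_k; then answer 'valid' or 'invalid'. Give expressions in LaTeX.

Valid — Δs_k = t_k.

s_(k+1) = 5**(k + 1)*(2*k + (k + 1)**2 + 6) - 2
s_(k+1) − s_k = 5**k*(4*k**2 + 18*k + 31)
(s_(k+1) − s_k) − t_k = 0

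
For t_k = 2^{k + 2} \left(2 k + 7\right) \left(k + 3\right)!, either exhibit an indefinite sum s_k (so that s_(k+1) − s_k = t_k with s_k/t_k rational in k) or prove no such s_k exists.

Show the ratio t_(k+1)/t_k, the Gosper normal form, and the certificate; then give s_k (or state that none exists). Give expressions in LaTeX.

s_k = 2^{k + 2} \left(k + 3\right)!

Ratio r(k) = 2*(k + 4)*(2*k + 9)/(2*k + 7).
Factor: A=2*k + 8; B=1; C=k + 7/2.
Solve (2*k + 8)·f(k+1) − (1)·f(k) = k + 7/2.
From deg A=1, deg B=0, deg C=1: d=0.
Coefficient equations give f(k) = 1/2.
So s_k = (B(k−1)f/C)·t_k = (1/(2*k + 7))·t_k = 2**(k + 2)*factorial(k + 3).
Δs = 2**(k + 2)*(2*k + 7)*factorial(k + 3), as required.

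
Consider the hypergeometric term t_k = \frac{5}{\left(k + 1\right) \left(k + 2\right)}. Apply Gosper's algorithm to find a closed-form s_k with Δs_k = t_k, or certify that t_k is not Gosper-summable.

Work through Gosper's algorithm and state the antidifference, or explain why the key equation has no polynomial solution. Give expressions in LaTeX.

s_k = \frac{5 k}{k + 1}

Step 1: r(k) = (k + 1)/(k + 3).
Normal form (A,B,C) = (k + 1, k + 3, 1).
Need (k + 1)·f(k+1) − (k + 2)·f(k) = 1.
Degrees (1,1,0) ⇒ d ≤ 1.
Solve for f: f(k) = k (degree 1 ≤ 1).
Then R = B(k−1)f/C = k*(k + 2), so s_k = R(k)·t_k = 5*k/(k + 1).
Verify: 5/(k**2 + 3*k + 2) matches t_k.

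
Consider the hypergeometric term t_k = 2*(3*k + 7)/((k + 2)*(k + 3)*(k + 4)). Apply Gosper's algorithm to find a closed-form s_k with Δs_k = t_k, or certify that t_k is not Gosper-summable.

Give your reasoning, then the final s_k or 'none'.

Compute t_(k+1)/t_k: get (k + 2)*(3*k + 10)/((k + 5)*(3*k + 7)).
Take A(k)=k + 2, B(k)=k + 5, C(k)=k + 7/3.
Solve (k + 2)·f(k+1) − (k + 4)·f(k) = k + 7/3.
deg f ≤ 2 (via 1,1,1).
Match coefficients ⇒ f(k) = k*(13*k + 29)/36.
R(k) = B(k−1)·f(k)/C(k) = k*(k + 4)*(13*k + 29)/(12*(3*k + 7)); s_k = R·t_k = k*(13*k + 29)/(6*(k + 2)*(k + 3)).
Δs = 2*(3*k + 7)/(k**3 + 9*k**2 + 26*k + 24), as required.

s_k = k*(13*k + 29)/(6*(k + 2)*(k + 3))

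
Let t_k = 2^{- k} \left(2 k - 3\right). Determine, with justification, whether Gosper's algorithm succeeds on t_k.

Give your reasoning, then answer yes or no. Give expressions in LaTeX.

Yes. s_k = 2 \cdot 2^{- k} \left(1 - 2 k\right).

r(k) = (2*k - 1)/(2*(2*k - 3)) after simplifying.
So A=1/2 and B=1, with C=k - 3/2.
Need (1/2)·f(k+1) − (1)·f(k) = k - 3/2.
Degrees (0,0,1) ⇒ d ≤ 1.
Match coefficients ⇒ f(k) = 1 - 2*k.
Then R = B(k−1)f/C = -2*(2*k - 1)/(2*k - 3), so s_k = R(k)·t_k = 2*(1 - 2*k)/2**k.
Check: Δs_k = (2*k - 3)/2**k. ✓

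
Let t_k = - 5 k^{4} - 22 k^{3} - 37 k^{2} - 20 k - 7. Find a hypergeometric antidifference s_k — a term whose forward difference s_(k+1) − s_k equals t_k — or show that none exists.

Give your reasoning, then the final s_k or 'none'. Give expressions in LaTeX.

The ratio is (5*k**4 + 42*k**3 + 133*k**2 + 180*k + 91)/(5*k**4 + 22*k**3 + 37*k**2 + 20*k + 7).
Take A(k)=1, B(k)=1, C(k)=k**4 + 22*k**3/5 + 37*k**2/5 + 4*k + 7/5.
Solve (1)·f(k+1) − (1)·f(k) = k**4 + 22*k**3/5 + 37*k**2/5 + 4*k + 7/5.
Bound: deg f ≤ 5.
Coefficient equations give f(k) = k*(k**4 + 3*k**3 + 3*k**2 - 3*k + 3)/5.
Certificate R = B(k−1)f/C = k*(k**4 + 3*k**3 + 3*k**2 - 3*k + 3)/(5*k**4 + 22*k**3 + 37*k**2 + 20*k + 7) gives s_k = k*(-k**4 - 3*k**3 - 3*k**2 + 3*k - 3).
s_(k+1) − s_k = -5*k**4 - 22*k**3 - 37*k**2 - 20*k - 7 = t_k.

s_k = k \left(- k^{4} - 3 k^{3} - 3 k^{2} + 3 k - 3\right)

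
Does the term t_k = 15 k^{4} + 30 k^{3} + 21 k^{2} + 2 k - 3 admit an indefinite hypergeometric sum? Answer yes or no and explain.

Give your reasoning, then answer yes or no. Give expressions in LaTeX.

Yes. s_k = k \left(3 k^{4} - 3 k^{2} - 2 k - 1\right).

The ratio is (15*k**4 + 90*k**3 + 201*k**2 + 194*k + 65)/(15*k**4 + 30*k**3 + 21*k**2 + 2*k - 3).
Factor: A=1; B=1; C=k**4 + 2*k**3 + 7*k**2/5 + 2*k/15 - 1/5.
Set up (1)·f(k+1) − (1)·f(k) − (k**4 + 2*k**3 + 7*k**2/5 + 2*k/15 - 1/5) = 0.
d = 5 from the (0,0,4) case.
A polynomial solution: f(k) = k*(3*k**4 - 3*k**2 - 2*k - 1)/15.
Then R = B(k−1)f/C = k*(3*k**4 - 3*k**2 - 2*k - 1)/(15*k**4 + 30*k**3 + 21*k**2 + 2*k - 3), so s_k = R(k)·t_k = k*(3*k**4 - 3*k**2 - 2*k - 1).
Check: Δs_k = 15*k**4 + 30*k**3 + 21*k**2 + 2*k - 3. ✓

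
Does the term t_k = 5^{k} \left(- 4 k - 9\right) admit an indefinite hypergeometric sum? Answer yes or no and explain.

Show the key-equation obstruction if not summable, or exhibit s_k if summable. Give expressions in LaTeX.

Yes. s_k = 5^{k} \left(- k - 1\right).

The ratio is 5*(4*k + 13)/(4*k + 9).
A = 5, B = 1, C = k + 9/4.
Set up (5)·f(k+1) − (1)·f(k) − (k + 9/4) = 0.
Bound: deg f ≤ 1.
Solve for f: f(k) = (k + 1)/4 (degree 1 ≤ 1).
Get s_k = R·t_k = 5**k*(-k - 1) with R(k) = B(k−1)f(k)/C(k) = (k + 1)/(4*k + 9).
Check: Δs_k = 5**k*(-4*k - 9). ✓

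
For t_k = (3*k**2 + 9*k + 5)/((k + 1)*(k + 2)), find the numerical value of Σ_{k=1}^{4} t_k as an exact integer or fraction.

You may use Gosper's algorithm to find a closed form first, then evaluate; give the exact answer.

Σ = 35/3

Step 1: r(k) = (k + 1)*(9*k + 3*(k + 1)**2 + 14)/((k + 3)*(3*k**2 + 9*k + 5)).
Normal form (A,B,C) = (k + 1, k + 3, k**2 + 3*k + 5/3).
Solve (k + 1)·f(k+1) − (k + 2)·f(k) = k**2 + 3*k + 5/3.
Bound: deg f ≤ 2.
Coefficient equations give f(k) = k*(3*k + 2)/3.
Get s_k = R·t_k = k*(3*k + 2)/(k + 1) with R(k) = B(k−1)f(k)/C(k) = k*(k + 2)*(3*k + 2)/(3*k**2 + 9*k + 5).
Check: Δs_k = (3*k**2 + 9*k + 5)/(k**2 + 3*k + 2). ✓
Evaluate s at k=5 and k=1: 85/6 and 5/2; difference 35/3.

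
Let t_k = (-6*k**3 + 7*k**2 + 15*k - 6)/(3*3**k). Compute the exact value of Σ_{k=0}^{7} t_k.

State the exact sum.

Σ = -24656/6561

t_(k+1)/t_k = (6*k**3 + 11*k**2 - 11*k - 10)/(3*(6*k**3 - 7*k**2 - 15*k + 6)).
A = 1/3, B = 1, C = k**3 - 7*k**2/6 - 5*k/2 + 1.
Solve (1/3)·f(k+1) − (1)·f(k) = k**3 - 7*k**2/6 - 5*k/2 + 1.
Bound: deg f ≤ 3.
Solve for f: f(k) = -(3*k**3 + k**2 - 2*k + 4)/2 (degree 3 ≤ 3).
Get s_k = R·t_k = (3*k**3 + k**2 - 2*k + 4)/3**k with R(k) = B(k−1)f(k)/C(k) = -3*(3*k**3 + k**2 - 2*k + 4)/(6*k**3 - 7*k**2 - 15*k + 6).
Verify: (-6*k**3 + 7*k**2 + 15*k - 6)/(3*3**k) matches t_k.
Telescoping: Σ = s_(8) − s_(0) = 1588/6561 − (4) = -24656/6561.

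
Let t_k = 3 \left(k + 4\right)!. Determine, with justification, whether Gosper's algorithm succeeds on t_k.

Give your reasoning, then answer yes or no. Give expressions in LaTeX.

No — t_k has no hypergeometric antidifference.

The ratio is k + 5.
Normal form (A,B,C) = (k + 5, 1, 1).
f must satisfy (k + 5)·f(k+1) − (1)·f(k) = 1.
Bound: deg f ≤ -1.
deg f ≤ -1 is impossible — no certificate.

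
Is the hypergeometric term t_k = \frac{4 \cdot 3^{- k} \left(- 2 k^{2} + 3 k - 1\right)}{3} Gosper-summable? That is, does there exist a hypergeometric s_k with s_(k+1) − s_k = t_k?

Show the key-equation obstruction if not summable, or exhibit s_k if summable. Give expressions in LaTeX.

Yes. s_k = 3^{- k} \left(4 k^{2} - 2 k + 3\right).

t_(k+1)/t_k = k*(2*k + 1)/(3*(2*k**2 - 3*k + 1)).
Normal form (A,B,C) = (1/3, 1, k**2 - 3*k/2 + 1/2).
f must satisfy (1/3)·f(k+1) − (1)·f(k) = k**2 - 3*k/2 + 1/2.
From deg A=0, deg B=0, deg C=2: d=2.
Match coefficients ⇒ f(k) = -3*(4*k**2 - 2*k + 3)/8.
Get s_k = R·t_k = (4*k**2 - 2*k + 3)/3**k with R(k) = B(k−1)f(k)/C(k) = -3*(4*k**2 - 2*k + 3)/(4*(k - 1)*(2*k - 1)).
Verify: 4*(-2*k**2 + 3*k - 1)/(3*3**k) matches t_k.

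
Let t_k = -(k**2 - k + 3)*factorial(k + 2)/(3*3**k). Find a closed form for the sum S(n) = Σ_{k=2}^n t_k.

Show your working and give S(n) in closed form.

S(n) = -3**(-n - 1)*(n - 1)*factorial(n + 3)

Ratio r(k) = (k + 3)*(-k + (k + 1)**2 + 2)/(3*(k**2 - k + 3)).
Take A(k)=k/3 + 1, B(k)=1, C(k)=k**2 - k + 3.
Solve (k/3 + 1)·f(k+1) − (1)·f(k) = k**2 - k + 3.
deg f ≤ 1 (via 1,0,2).
Solving with deg f ≤ 1: f(k) = 3*(k - 2).
Then R = B(k−1)f/C = 3*(k - 2)/(k**2 - k + 3), so s_k = R(k)·t_k = -(k - 2)*factorial(k + 2)/3**k.
Δs = -(k**2 - k + 3)*factorial(k + 2)/(3*3**k), as required.
s_(n+1) = -3**(-n - 1)*(n - 1)*factorial(n + 3) and s_(2) = 0, so S(n) = -3**(-n - 1)*(n - 1)*factorial(n + 3).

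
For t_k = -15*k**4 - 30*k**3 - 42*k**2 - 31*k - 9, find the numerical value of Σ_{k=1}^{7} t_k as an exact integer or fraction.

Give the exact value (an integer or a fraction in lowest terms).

Σ = -100471

Compute t_(k+1)/t_k: get (15*k**4 + 90*k**3 + 222*k**2 + 265*k + 127)/(15*k**4 + 30*k**3 + 42*k**2 + 31*k + 9).
A = 1, B = 1, C = k**4 + 2*k**3 + 14*k**2/5 + 31*k/15 + 3/5.
Key eq: (1)·f(k+1) = (1)·f(k) + (k**4 + 2*k**3 + 14*k**2/5 + 31*k/15 + 3/5).
Degrees (0,0,4) ⇒ d ≤ 5.
Solve for f: f(k) = k**2*(3*k**3 + 4*k + 2)/15 (degree 5 ≤ 5).
Get s_k = R·t_k = k**2*(-3*k**3 - 4*k - 2) with R(k) = B(k−1)f(k)/C(k) = k**2*(3*k**3 + 4*k + 2)/(15*k**4 + 30*k**3 + 42*k**2 + 31*k + 9).
Check: Δs_k = -15*k**4 - 30*k**3 - 42*k**2 - 31*k - 9. ✓
Σ_(k=1)^(7) t_k = s_(8) − s_(1) = -100480 − (-9) = -100471.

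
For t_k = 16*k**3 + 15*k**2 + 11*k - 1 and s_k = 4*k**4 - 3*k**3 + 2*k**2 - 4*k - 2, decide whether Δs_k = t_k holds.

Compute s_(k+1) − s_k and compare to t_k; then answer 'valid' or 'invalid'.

valid; difference matches t_k

s_(k+1) = 4*k**4 + 13*k**3 + 17*k**2 + 7*k - 3
s_(k+1) − s_k = 16*k**3 + 15*k**2 + 11*k - 1
(s_(k+1) − s_k) − t_k = 0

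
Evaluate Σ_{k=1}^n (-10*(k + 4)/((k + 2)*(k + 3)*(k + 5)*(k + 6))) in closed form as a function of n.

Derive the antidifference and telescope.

S(n) = 5*n*(-n - 9)/(18*(n**2 + 9*n + 18))

The ratio is (k + 2)*(k + 5)**2/((k + 4)**2*(k + 7)).
Take A(k)=k + 2, B(k)=k + 7, C(k)=k**2 + 8*k + 16.
Need (k + 2)·f(k+1) − (k + 6)·f(k) = k**2 + 8*k + 16.
deg f ≤ 4 (via 1,1,2).
A polynomial solution: f(k) = k*(k + 3)*(k + 4)*(k + 7)/20.
So s_k = (B(k−1)f/C)·t_k = (k*(k + 3)*(k + 6)*(k + 7)/(20*(k + 4)))·t_k = k*(-k - 7)/(2*(k**2 + 7*k + 10)).
Δs = 10*(-k - 4)/(k**4 + 16*k**3 + 91*k**2 + 216*k + 180), as required.
s_(n+1) = (-n**2 - 9*n - 8)/(2*(n**2 + 9*n + 18)) and s_(1) = -2/9, so S(n) = 5*n*(-n - 9)/(18*(n**2 + 9*n + 18)).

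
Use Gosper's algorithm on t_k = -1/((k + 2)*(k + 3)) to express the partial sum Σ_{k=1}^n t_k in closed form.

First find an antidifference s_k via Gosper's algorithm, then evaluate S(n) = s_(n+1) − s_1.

S(n) = -n/(3*n + 9)

Compute t_(k+1)/t_k: get (k + 2)/(k + 4).
Gosper form: A/B · C(k+1)/C(k) with A=k + 2, B=k + 4, C=1.
Key eq: (k + 2)·f(k+1) = (k + 3)·f(k) + (1).
From deg A=1, deg B=1, deg C=0: d=1.
Solving with deg f ≤ 1: f(k) = k/2.
Then R = B(k−1)f/C = k*(k + 3)/2, so s_k = R(k)·t_k = -k/(2*k + 4).
Verify: -1/(k**2 + 5*k + 6) matches t_k.
Evaluate: s_(n+1) = (-n - 1)/(2*(n + 3)); subtract s_(1) = -1/6 ⇒ S(n) = -n/(3*n + 9).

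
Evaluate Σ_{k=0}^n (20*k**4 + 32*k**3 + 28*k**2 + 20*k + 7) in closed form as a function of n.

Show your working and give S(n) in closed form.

t_(k+1)/t_k = (20*k**4 + 112*k**3 + 244*k**2 + 252*k + 107)/(20*k**4 + 32*k**3 + 28*k**2 + 20*k + 7).
Take A(k)=1, B(k)=1, C(k)=k**4 + 8*k**3/5 + 7*k**2/5 + k + 7/20.
Solve (1)·f(k+1) − (1)·f(k) = k**4 + 8*k**3/5 + 7*k**2/5 + k + 7/20.
deg f ≤ 5 (via 0,0,4).
A polynomial solution: f(k) = k*(4*k**4 - 2*k**3 + 4*k + 1)/20.
Get s_k = R·t_k = k*(4*k**4 - 2*k**3 + 4*k + 1) with R(k) = B(k−1)f(k)/C(k) = k*(4*k**4 - 2*k**3 + 4*k + 1)/(20*k**4 + 32*k**3 + 28*k**2 + 20*k + 7).
Check: Δs_k = 20*k**4 + 32*k**3 + 28*k**2 + 20*k + 7. ✓
Telescope: S(n) = s_(n+1) − s_(0) = 4*n**5 + 18*n**4 + 32*n**3 + 32*n**2 + 21*n + 7 − (0) = 4*n**5 + 18*n**4 + 32*n**3 + 32*n**2 + 21*n + 7.

S(n) = 4*n**5 + 18*n**4 + 32*n**3 + 32*n**2 + 21*n + 7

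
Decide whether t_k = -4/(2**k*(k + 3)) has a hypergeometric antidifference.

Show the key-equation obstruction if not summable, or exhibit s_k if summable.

Step 1: r(k) = (k + 3)/(2*(k + 4)).
Factor: A=k/2 + 3/2; B=k + 4; C=1.
Solve (k/2 + 3/2)·f(k+1) − (k + 3)·f(k) = 1.
deg f ≤ -1 (via 1,1,0).
deg f ≤ -1 is impossible — no certificate.

No. Not Gosper-summable.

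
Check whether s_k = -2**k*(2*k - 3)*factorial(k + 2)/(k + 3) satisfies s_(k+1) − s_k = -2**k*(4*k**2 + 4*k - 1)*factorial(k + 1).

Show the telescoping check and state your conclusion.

s_(k+1) = -2**(k + 1)*(2*k - 1)*factorial(k + 3)/(k + 4)
s_(k+1) − s_k = -2**k*(4*k**3 + 20*k**2 + 19*k - 6)*factorial(k + 2)/((k + 3)*(k + 4))
(s_(k+1) − s_k) − t_k = 2**k*k*(4*k**2 + 16*k + 9)*factorial(k + 1)/((k + 3)*(k + 4))

Invalid: residual 2**k*k*(4*k**2 + 16*k + 9)*factorial(k + 1)/((k + 3)*(k + 4)) ≠ 0.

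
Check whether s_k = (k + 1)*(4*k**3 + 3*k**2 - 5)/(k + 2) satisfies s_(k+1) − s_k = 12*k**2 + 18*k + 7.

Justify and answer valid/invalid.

s_(k+1) = (k + 2)*(4*(k + 1)**3 + 3*(k + 1)**2 - 5)/(k + 3)
s_(k+1) − s_k = (12*k**4 + 70*k**3 + 130*k**2 + 100*k + 23)/(k**2 + 5*k + 6)
(s_(k+1) − s_k) − t_k = (-8*k**3 - 39*k**2 - 43*k - 19)/(k**2 + 5*k + 6)

Invalid: residual (-8*k**3 - 39*k**2 - 43*k - 19)/(k**2 + 5*k + 6) ≠ 0.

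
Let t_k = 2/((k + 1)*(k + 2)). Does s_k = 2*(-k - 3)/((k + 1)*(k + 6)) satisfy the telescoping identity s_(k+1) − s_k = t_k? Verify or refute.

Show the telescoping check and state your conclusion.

Invalid: residual 12*(-k - 4)/(k**4 + 16*k**3 + 83*k**2 + 152*k + 84) ≠ 0.

s_(k+1) = 2*(-k - 4)/((k + 2)*(k + 7))
s_(k+1) − s_k = 2*(k**2 + 7*k + 18)/(k**4 + 16*k**3 + 83*k**2 + 152*k + 84)
(s_(k+1) − s_k) − t_k = 12*(-k - 4)/(k**4 + 16*k**3 + 83*k**2 + 152*k + 84)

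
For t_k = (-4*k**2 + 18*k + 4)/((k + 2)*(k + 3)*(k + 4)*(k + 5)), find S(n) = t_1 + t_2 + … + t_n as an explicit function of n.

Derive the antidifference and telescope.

S(n) = n*(-7*n**2 + 156*n + 211)/(60*(n**3 + 12*n**2 + 47*n + 60))

Step 1: r(k) = (k + 2)*(9*k - 2*(k + 1)**2 + 11)/((k + 6)*(-2*k**2 + 9*k + 2)).
Normal form (A,B,C) = (k + 2, k + 6, k**2 - 9*k/2 - 1).
Solve (k + 2)·f(k+1) − (k + 5)·f(k) = k**2 - 9*k/2 - 1.
Degrees (1,1,2) ⇒ d ≤ 3.
A polynomial solution: f(k) = k*(k**2 - 39*k + 14)/48.
Get s_k = R·t_k = -k*(k**2 - 39*k + 14)/(12*(k + 2)*(k + 3)*(k + 4)) with R(k) = B(k−1)f(k)/C(k) = k*(k + 5)*(k**2 - 39*k + 14)/(24*(2*k**2 - 9*k - 2)).
Check: Δs_k = 2*(-2*k**2 + 9*k + 2)/(k**4 + 14*k**3 + 71*k**2 + 154*k + 120). ✓
Telescope: S(n) = s_(n+1) − s_(1) = (-n**3 + 36*n**2 + 61*n + 24)/(12*(n**3 + 12*n**2 + 47*n + 60)) − (1/30) = n*(-7*n**2 + 156*n + 211)/(60*(n**3 + 12*n**2 + 47*n + 60)).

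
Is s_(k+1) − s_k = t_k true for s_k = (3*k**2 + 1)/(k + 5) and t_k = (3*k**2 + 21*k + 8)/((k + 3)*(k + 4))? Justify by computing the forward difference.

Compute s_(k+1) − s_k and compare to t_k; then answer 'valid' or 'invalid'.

s_(k+1) = (3*(k + 1)**2 + 1)/(k + 6)
s_(k+1) − s_k = (3*k**2 + 33*k + 14)/(k**2 + 11*k + 30)
(s_(k+1) − s_k) − t_k = 8*(-6*k**2 - 28*k - 9)/(k**4 + 18*k**3 + 119*k**2 + 342*k + 360)

Invalid: residual 8*(-6*k**2 - 28*k - 9)/(k**4 + 18*k**3 + 119*k**2 + 342*k + 360) ≠ 0.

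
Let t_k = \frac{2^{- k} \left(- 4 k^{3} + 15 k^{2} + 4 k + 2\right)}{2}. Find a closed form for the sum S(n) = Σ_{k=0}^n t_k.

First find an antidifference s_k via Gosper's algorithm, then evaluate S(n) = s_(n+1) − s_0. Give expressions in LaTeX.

S(n) = 2^{- n - 1} \left(- 2^{n + 1} + 4 n^{3} + 9 n^{2} + 8 n + 4\right)

r(k) = (4*k**3 - 3*k**2 - 22*k - 17)/(2*(4*k**3 - 15*k**2 - 4*k - 2)) after simplifying.
A = 1/2, B = 1, C = k**3 - 15*k**2/4 - k - 1/2.
Key eq: (1/2)·f(k+1) = (1)·f(k) + (k**3 - 15*k**2/4 - k - 1/2).
Bound: deg f ≤ 3.
Match coefficients ⇒ f(k) = -(4*k**3 - 3*k**2 + 2*k + 1)/2.
Get s_k = R·t_k = (4*k**3 - 3*k**2 + 2*k + 1)/2**k with R(k) = B(k−1)f(k)/C(k) = -2*(4*k**3 - 3*k**2 + 2*k + 1)/(4*k**3 - 15*k**2 - 4*k - 2).
Δs = (-4*k**3 + 15*k**2 + 4*k + 2)/(2*2**k), as required.
Evaluate: s_(n+1) = 2**(-n - 1)*(4*n**3 + 9*n**2 + 8*n + 4); subtract s_(0) = 1 ⇒ S(n) = 2**(-n - 1)*(-2**(n + 1) + 4*n**3 + 9*n**2 + 8*n + 4).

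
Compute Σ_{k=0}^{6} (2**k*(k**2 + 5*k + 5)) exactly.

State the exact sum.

Σ = 7295

Compute t_(k+1)/t_k: get 2*(k**2 + 7*k + 11)/(k**2 + 5*k + 5).
Gosper form: A/B · C(k+1)/C(k) with A=2, B=1, C=k**2 + 5*k + 5.
Key eq: (2)·f(k+1) = (1)·f(k) + (k**2 + 5*k + 5).
Bound: deg f ≤ 2.
Match coefficients ⇒ f(k) = k**2 + k + 1.
Certificate R = B(k−1)f/C = (k**2 + k + 1)/(k**2 + 5*k + 5) gives s_k = 2**k*(k**2 + k + 1).
Verify: 2**k*(k**2 + 5*k + 5) matches t_k.
Sum = s_(7) − s_(0); s_(7) = 7296, s_(0) = 1 ⇒ 7295.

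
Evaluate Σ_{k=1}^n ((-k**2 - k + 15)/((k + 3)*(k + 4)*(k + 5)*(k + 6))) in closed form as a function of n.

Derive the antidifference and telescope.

r(k) = (k + 3)*(k + (k + 1)**2 - 14)/((k + 7)*(k**2 + k - 15)) after simplifying.
Normal form (A,B,C) = (k + 3, k + 7, k**2 + k - 15).
Solve (k + 3)·f(k+1) − (k + 6)·f(k) = k**2 + k - 15.
d = 3 from the (1,1,2) case.
Coefficient equations give f(k) = -k*(k + 4).
Then R = B(k−1)f/C = -k*(k + 4)*(k + 6)/(k**2 + k - 15), so s_k = R(k)·t_k = k/((k + 3)*(k + 5)).
Verify: (-k**2 - k + 15)/(k**4 + 18*k**3 + 119*k**2 + 342*k + 360) matches t_k.
Telescope: S(n) = s_(n+1) − s_(1) = (n + 1)/(n**2 + 10*n + 24) − (1/24) = n*(14 - n)/(24*(n**2 + 10*n + 24)).

S(n) = n*(14 - n)/(24*(n**2 + 10*n + 24))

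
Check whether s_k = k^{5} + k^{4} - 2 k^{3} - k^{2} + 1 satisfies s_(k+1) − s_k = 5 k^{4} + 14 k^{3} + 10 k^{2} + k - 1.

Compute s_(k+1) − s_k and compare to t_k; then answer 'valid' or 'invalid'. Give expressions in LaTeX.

s_(k+1) = k*(k**4 + 6*k**3 + 12*k**2 + 9*k + 1)
s_(k+1) − s_k = 5*k**4 + 14*k**3 + 10*k**2 + k - 1
(s_(k+1) − s_k) − t_k = 0

valid; difference matches t_k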